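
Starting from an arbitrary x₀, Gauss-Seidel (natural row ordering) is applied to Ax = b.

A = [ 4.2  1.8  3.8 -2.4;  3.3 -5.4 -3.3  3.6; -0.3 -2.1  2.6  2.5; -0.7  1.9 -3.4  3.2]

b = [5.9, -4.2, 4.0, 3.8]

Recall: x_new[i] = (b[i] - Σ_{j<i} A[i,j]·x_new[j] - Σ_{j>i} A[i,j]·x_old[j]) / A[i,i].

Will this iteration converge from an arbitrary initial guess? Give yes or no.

no

Let D = diag(4.2, -5.4, 2.6, 3.2); L, U the strict triangles.
GS T = -(D+L)⁻¹U: row 0 first, T[0,3] = -(-2.4)/(4.2) = +0.5714; later rows by forward substitution.
  T[0,:] = [+0.0000, -0.4286, -0.9048, +0.5714]
  T[1,:] = [+0.0000, -0.2619, -1.1640, +1.0159]
  T[2,:] = [+0.0000, -0.2610, -1.0446, -0.0751]
  T[3,:] = [+0.0000, -0.2155, -0.6166, -0.5580]
|λ(T)| sorted: 1.1460, 0.6438, 0.0747, 0.0000.
ρ(T) = max|λ| = 1.1460; 1.1460 > 1: divergent.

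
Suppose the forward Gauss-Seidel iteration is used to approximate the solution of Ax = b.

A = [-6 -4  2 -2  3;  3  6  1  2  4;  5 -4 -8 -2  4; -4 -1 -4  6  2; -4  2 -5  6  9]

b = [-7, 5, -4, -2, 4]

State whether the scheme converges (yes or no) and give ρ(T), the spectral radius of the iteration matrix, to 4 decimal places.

no, ρ = 1.3064

Diagonal D = diag(-6, 6, -8, 6, 9); L, U strict lower/upper.
GS T = -(D+L)⁻¹U: row 0 first, T[0,2] = -(2)/(-6) = +0.3333; later rows by forward substitution.
  T[0,:] = [+0.0000, -0.6667, +0.3333, -0.3333, +0.5000]
  T[1,:] = [+0.0000, +0.3333, -0.3333, -0.1667, -0.9167]
  T[2,:] = [+0.0000, -0.5833, +0.3750, -0.3750, +1.2708]
  T[3,:] = [+0.0000, -0.7778, +0.4167, -0.5000, +0.6944]
  T[4,:] = [+0.0000, -0.1759, +0.1528, +0.0139, +0.6690]
moduli |λ_i(T)| = 1.3064, 0.5520, 0.0755, 0.0755, 0.0000.
ρ = 1.3064; 1.3064 > 1 ⇒ diverges.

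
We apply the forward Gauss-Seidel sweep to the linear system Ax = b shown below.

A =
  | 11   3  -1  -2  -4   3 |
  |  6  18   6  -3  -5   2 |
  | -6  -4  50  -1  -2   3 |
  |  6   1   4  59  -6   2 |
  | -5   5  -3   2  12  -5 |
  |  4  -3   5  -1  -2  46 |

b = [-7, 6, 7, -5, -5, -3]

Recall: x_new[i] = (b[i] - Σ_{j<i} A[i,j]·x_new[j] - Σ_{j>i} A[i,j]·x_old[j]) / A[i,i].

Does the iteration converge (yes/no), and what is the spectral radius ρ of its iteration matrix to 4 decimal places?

yes, ρ = 0.2094

Write A = D+L+U with D = diag(11, 18, 50, 59, 12, 46).
GS T = -(D+L)⁻¹U: row 0 first, T[0,1] = -(3)/(11) = -0.2727; later rows by forward substitution.
  T[0,:] = [+0.0000 -0.2727 +0.0909 +0.1818 +0.3636 -0.2727]
  T[1,:] = [+0.0000 +0.0909 -0.3636 +0.1061 +0.1566 -0.0202]
  T[2,:] = [+0.0000 -0.0255 -0.0182 +0.0503 +0.0962 -0.0943]
  T[3,:] = [+0.0000 +0.0279 -0.0018 -0.0237 +0.0555 +0.0006]
  T[4,:] = [+0.0000 -0.1625 +0.1852 +0.0481 +0.1011 +0.2878]
  T[5,:] = [+0.0000 +0.0260 -0.0216 -0.0128 -0.0263 +0.0452]
|λ(T)| sorted: 0.2094, 0.1129, 0.1129, 0.0588, 0.0427, 0.0000.
ρ(T) = max|λ| = 0.2094; 0.2094 < 1 ⇒ converges.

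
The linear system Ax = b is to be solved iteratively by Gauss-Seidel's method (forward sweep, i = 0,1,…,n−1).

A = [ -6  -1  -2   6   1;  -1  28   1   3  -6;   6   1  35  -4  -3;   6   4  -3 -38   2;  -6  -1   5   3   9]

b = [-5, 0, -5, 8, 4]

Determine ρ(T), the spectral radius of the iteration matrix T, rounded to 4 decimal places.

Diagonal D = diag(-6, 28, 35, -38, 9); L, U strict lower/upper.
GS T = -(D+L)⁻¹U: row 0 first, T[0,3] = -(6)/(-6) = +1.0000; later rows by forward substitution.
  T[0,:] = [+0.0000, -0.1667, -0.3333, +1.0000, +0.1667]
  T[1,:] = [+0.0000, -0.0060, -0.0476, -0.0714, +0.2202]
  T[2,:] = [+0.0000, +0.0287, +0.0585, -0.0551, +0.0509]
  T[3,:] = [+0.0000, -0.0292, -0.0623, +0.1547, +0.0981]
  T[4,:] = [+0.0000, -0.1180, -0.2393, +0.6378, +0.0746]
moduli |λ_i(T)| = 0.2918, 0.0657, 0.0353, 0.0353, 0.0000.
ρ = 0.2918; 0.2918 < 1: convergent.

0.2918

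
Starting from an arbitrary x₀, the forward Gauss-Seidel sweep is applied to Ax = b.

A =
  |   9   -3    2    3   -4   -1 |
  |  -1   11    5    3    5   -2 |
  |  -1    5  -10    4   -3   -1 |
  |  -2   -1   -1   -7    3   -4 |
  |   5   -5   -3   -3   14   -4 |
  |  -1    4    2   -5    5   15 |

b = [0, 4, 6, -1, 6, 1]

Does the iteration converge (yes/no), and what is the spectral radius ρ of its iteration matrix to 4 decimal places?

Write A = D+L+U with D = diag(9, 11, -10, -7, 14, 15).
GS T = -(D+L)⁻¹U: row 0 first, T[0,4] = -(-4)/(9) = +0.4444; later rows by forward substitution.
  T[0,:] = [+0.0000  +0.3333  -0.2222  -0.3333  +0.4444  +0.1111]
  T[1,:] = [+0.0000  +0.0303  -0.4747  -0.3030  -0.4141  +0.1919]
  T[2,:] = [+0.0000  -0.0182  -0.2152  +0.2818  -0.5515  -0.0152]
  T[3,:] = [+0.0000  -0.0970  +0.1620  +0.0983  +0.4395  -0.6284]
  T[4,:] = [+0.0000  -0.1329  -0.1016  +0.0923  -0.3306  +0.1767]
  T[5,:] = [+0.0000  +0.0285  +0.2283  +0.0230  +0.4703  -0.3101]
|λ(T)| sorted: 0.9240, 0.2662, 0.1869, 0.1869, 0.0576, 0.0000.
ρ(T) = max|λ| = 0.9240; 0.9240 < 1 ⇒ converges.

yes, ρ = 0.9240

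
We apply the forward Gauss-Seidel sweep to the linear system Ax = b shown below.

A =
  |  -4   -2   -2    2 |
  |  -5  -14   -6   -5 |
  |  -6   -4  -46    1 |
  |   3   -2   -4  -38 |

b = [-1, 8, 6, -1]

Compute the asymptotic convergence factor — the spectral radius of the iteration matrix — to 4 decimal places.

Diagonal D = diag(-4, -14, -46, -38); L, U strict lower/upper.
T_GS = -(D+L)⁻¹U: row 0 first, T[0,3] = -(2)/(-4) = +0.5000; later rows by forward substitution.
  T[0,:] = [+0.0000, -0.5000, -0.5000, +0.5000]
  T[1,:] = [+0.0000, +0.1786, -0.2500, -0.5357]
  T[2,:] = [+0.0000, +0.0497, +0.0870, +0.0031]
  T[3,:] = [+0.0000, -0.0541, -0.0355, +0.0673]
|roots of det(T-λI)|: 0.2763, 0.0365, 0.0365, 0.0000.
ρ = 0.2763; 0.2763 < 1 ⇒ converges.

0.2763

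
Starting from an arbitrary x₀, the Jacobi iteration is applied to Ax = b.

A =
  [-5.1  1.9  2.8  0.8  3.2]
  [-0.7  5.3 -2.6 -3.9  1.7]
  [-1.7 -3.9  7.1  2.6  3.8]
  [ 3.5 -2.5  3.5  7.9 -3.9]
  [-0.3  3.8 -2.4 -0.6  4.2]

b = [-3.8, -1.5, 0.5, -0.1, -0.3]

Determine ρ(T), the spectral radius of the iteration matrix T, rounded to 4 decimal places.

A = D + L + U where D = diag(-5.1, 5.3, 7.1, 7.9, 4.2).
T_J = -D⁻¹(L+U): T[4,0] = -(-0.3)/(4.2) = +0.0714; T[4,4] = 0.
  T[0,:] = [+0.0000  +0.3725  +0.5490  +0.1569  +0.6275]
  T[1,:] = [+0.1321  +0.0000  +0.4906  +0.7358  -0.3208]
  T[2,:] = [+0.2394  +0.5493  +0.0000  -0.3662  -0.5352]
  T[3,:] = [-0.4430  +0.3165  -0.4430  +0.0000  +0.4937]
  T[4,:] = [+0.0714  -0.9048  +0.5714  +0.1429  +0.0000]
eigenvalue magnitudes: 1.2025, 0.7380, 0.7380, 0.4117, 0.4117.
ρ(T) = max|λ| = 1.2025; 1.2025 > 1, so it fails to converge.

1.2025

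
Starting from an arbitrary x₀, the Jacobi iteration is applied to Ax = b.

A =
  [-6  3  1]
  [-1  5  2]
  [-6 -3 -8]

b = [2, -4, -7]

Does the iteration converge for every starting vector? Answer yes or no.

Diagonal D = diag(-6, 5, -8); L, U strict lower/upper.
Jacobi T = -D⁻¹(L+U): T[2,0] = -(-6)/(-8) = -0.7500; T[2,2] = 0.
  T[0,:] = [+0.0000 +0.5000 +0.1667]
  T[1,:] = [+0.2000 +0.0000 -0.4000]
  T[2,:] = [-0.7500 -0.3750 +0.0000]
eigenvalue magnitudes: 0.5963, 0.4802, 0.4802.
ρ(T) = max|λ| = 0.5963; 0.5963 < 1 ⇒ converges.

yes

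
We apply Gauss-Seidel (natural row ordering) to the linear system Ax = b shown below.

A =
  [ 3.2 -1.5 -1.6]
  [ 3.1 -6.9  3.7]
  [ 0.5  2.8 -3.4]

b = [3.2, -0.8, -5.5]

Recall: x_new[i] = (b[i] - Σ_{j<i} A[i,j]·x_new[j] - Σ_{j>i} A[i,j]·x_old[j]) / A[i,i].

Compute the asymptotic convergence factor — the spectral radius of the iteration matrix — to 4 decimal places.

0.9497

Split A = D + L + U, D = diag(3.2, -6.9, -3.4).
Gauss-Seidel: T = -(D+L)⁻¹U, row 0 first, T[0,1] = -(-1.5)/(3.2) = +0.4688; later rows by forward substitution.
  T[0,:] = [+0.0000, +0.4688, +0.5000]
  T[1,:] = [+0.0000, +0.2106, +0.7609]
  T[2,:] = [+0.0000, +0.2424, +0.7001]
|λ(T)| sorted: 0.9497, 0.0389, 0.0000.
ρ(T) = max|λ| = 0.9497; 0.9497 < 1 ⇒ converges.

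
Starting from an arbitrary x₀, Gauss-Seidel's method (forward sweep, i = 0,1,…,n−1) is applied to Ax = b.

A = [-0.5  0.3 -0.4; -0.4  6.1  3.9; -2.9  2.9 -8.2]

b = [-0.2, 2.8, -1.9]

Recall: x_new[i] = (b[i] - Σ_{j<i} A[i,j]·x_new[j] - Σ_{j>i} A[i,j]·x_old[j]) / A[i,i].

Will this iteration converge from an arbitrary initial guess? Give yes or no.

yes

Let D = diag(-0.5, 6.1, -8.2); L, U the strict triangles.
T_GS = -(D+L)⁻¹U: row 0 first, T[0,1] = -(0.3)/(-0.5) = +0.6000; later rows by forward substitution.
  T[0,:] = [+0.0000 +0.6000 -0.8000]
  T[1,:] = [+0.0000 +0.0393 -0.6918]
  T[2,:] = [+0.0000 -0.1983 +0.0383]
eigenvalue magnitudes: 0.4092, 0.3316, 0.0000.
ρ = 0.4092; 0.4092 < 1 ⇒ converges.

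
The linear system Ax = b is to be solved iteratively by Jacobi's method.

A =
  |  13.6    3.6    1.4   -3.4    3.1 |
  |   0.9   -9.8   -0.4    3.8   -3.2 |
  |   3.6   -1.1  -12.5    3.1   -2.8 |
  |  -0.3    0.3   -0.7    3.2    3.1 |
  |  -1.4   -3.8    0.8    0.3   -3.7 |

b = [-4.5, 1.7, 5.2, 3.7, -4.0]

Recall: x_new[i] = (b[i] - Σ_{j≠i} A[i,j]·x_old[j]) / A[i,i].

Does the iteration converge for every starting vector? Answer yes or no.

Let D = diag(13.6, -9.8, -12.5, 3.2, -3.7); L, U the strict triangles.
T_J = -D⁻¹(L+U): T[3,4] = -(3.1)/(3.2) = -0.9688; T[3,3] = 0.
  T[0,:] = [+0.0000  -0.2647  -0.1029  +0.2500  -0.2279]
  T[1,:] = [+0.0918  +0.0000  -0.0408  +0.3878  -0.3265]
  T[2,:] = [+0.2880  -0.0880  +0.0000  +0.2480  -0.2240]
  T[3,:] = [+0.0938  -0.0938  +0.2188  +0.0000  -0.9688]
  T[4,:] = [-0.3784  -1.0270  +0.2162  +0.0811  +0.0000]
eigenvalue magnitudes: 0.8433, 0.7082, 0.7082, 0.1843, 0.1843.
spectral radius ρ = 0.8433; 0.8433 < 1, so it converges for any x₀.

yes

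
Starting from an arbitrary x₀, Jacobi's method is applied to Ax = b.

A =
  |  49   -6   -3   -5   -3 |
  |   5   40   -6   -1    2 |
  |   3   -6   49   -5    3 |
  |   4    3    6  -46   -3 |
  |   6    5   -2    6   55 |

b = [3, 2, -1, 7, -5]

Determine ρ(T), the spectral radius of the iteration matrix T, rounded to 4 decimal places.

Diagonal D = diag(49, 40, 49, -46, 55); L, U strict lower/upper.
T_J = -D⁻¹(L+U): T[1,0] = -(5)/(40) = -0.1250; T[1,1] = 0.
  T[0,:] = [+0.0000  +0.1224  +0.0612  +0.1020  +0.0612]
  T[1,:] = [-0.1250  +0.0000  +0.1500  +0.0250  -0.0500]
  T[2,:] = [-0.0612  +0.1224  +0.0000  +0.1020  -0.0612]
  T[3,:] = [+0.0870  +0.0652  +0.1304  +0.0000  -0.0652]
  T[4,:] = [-0.1091  -0.0909  +0.0364  -0.1091  +0.0000]
|λ(T)| sorted: 0.2294, 0.1753, 0.1330, 0.1330, 0.0611.
ρ = 0.2294; 0.2294 < 1, so it converges for any x₀.

0.2294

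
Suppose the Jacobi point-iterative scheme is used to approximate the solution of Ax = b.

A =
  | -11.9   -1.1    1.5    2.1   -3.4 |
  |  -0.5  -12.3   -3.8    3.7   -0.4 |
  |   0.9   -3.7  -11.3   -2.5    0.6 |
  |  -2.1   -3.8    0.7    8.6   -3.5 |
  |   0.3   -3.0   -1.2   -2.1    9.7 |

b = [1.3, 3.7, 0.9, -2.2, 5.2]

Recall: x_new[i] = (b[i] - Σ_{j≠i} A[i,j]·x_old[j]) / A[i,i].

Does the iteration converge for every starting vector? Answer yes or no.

yes

Split A = D + L + U, D = diag(-11.9, -12.3, -11.3, 8.6, 9.7).
Jacobi: T = -D⁻¹(L+U), T[1,4] = -(-0.4)/(-12.3) = -0.0325; T[1,1] = 0.
  T[0,:] = [+0.0000  -0.0924  +0.1261  +0.1765  -0.2857]
  T[1,:] = [-0.0407  +0.0000  -0.3089  +0.3008  -0.0325]
  T[2,:] = [+0.0796  -0.3274  +0.0000  -0.2212  +0.0531]
  T[3,:] = [+0.2442  +0.4419  -0.0814  +0.0000  +0.4070]
  T[4,:] = [-0.0309  +0.3093  +0.1237  +0.2165  +0.0000]
|λ(T)| sorted: 0.6258, 0.4891, 0.3771, 0.1582, 0.0821.
ρ = 0.6258; 0.6258 < 1, so it converges for any x₀.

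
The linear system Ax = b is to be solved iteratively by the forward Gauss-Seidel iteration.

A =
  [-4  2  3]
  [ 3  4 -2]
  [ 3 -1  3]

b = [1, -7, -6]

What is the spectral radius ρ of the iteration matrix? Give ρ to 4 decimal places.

0.8526

A = D + L + U where D = diag(-4, 4, 3).
Gauss-Seidel: T = -(D+L)⁻¹U, row 0 first, T[0,1] = -(2)/(-4) = +0.5000; later rows by forward substitution.
  T[0,:] = [+0.0000 +0.5000 +0.7500]
  T[1,:] = [+0.0000 -0.3750 -0.0625]
  T[2,:] = [+0.0000 -0.6250 -0.7708]
eigenvalue magnitudes: 0.8526, 0.2932, 0.0000.
ρ(T) = max|λ| = 0.8526; 0.8526 < 1: convergent.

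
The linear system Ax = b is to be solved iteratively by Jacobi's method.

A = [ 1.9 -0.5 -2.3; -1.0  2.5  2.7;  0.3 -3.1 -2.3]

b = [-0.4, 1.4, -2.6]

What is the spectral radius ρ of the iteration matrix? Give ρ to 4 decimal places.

Write A = D+L+U with D = diag(1.9, 2.5, -2.3).
Jacobi: T = -D⁻¹(L+U), T[1,2] = -(2.7)/(2.5) = -1.0800; T[1,1] = 0.
  T[0,:] = [+0.0000, +0.2632, +1.2105]
  T[1,:] = [+0.4000, +0.0000, -1.0800]
  T[2,:] = [+0.1304, -1.3478, +0.0000]
moduli |λ_i(T)| = 1.4783, 1.0216, 0.4567.
ρ = 1.4783; 1.4783 > 1 ⇒ diverges.

1.4783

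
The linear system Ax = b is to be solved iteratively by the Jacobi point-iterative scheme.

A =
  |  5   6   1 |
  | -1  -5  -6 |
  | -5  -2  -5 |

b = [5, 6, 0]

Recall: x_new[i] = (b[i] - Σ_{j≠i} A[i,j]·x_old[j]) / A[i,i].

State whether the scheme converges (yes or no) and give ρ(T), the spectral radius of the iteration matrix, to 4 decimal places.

no, ρ = 1.4000

Let D = diag(5, -5, -5); L, U the strict triangles.
T_J = -D⁻¹(L+U): T[0,2] = -(1)/(5) = -0.2000; T[0,0] = 0.
  T[0,:] = [+0.0000, -1.2000, -0.2000]
  T[1,:] = [-0.2000, +0.0000, -1.2000]
  T[2,:] = [-1.0000, -0.4000, +0.0000]
eigenvalue magnitudes: 1.4000, 1.0198, 1.0198.
spectral radius ρ = 1.4000; 1.4000 > 1 ⇒ diverges.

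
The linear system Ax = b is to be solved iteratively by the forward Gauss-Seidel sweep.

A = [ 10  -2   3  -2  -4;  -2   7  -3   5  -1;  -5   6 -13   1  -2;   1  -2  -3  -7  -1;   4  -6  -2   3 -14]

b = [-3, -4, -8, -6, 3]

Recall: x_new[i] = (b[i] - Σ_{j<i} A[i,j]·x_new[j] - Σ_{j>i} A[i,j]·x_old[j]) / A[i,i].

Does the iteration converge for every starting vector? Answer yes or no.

A = D + L + U where D = diag(10, 7, -13, -7, -14).
GS T = -(D+L)⁻¹U: row 0 first, T[0,3] = -(-2)/(10) = +0.2000; later rows by forward substitution.
  T[0,:] = [+0.0000, +0.2000, -0.3000, +0.2000, +0.4000]
  T[1,:] = [+0.0000, +0.0571, +0.3429, -0.6571, +0.2571]
  T[2,:] = [+0.0000, -0.0505, +0.2736, -0.3033, -0.1890]
  T[3,:] = [+0.0000, +0.0339, -0.2581, +0.3463, -0.0782]
  T[4,:] = [+0.0000, +0.0471, -0.3270, +0.4563, +0.0143]
|eigenvalues of T|: 0.5947, 0.0912, 0.0704, 0.0704, 0.0000.
ρ(T) = max|λ| = 0.5947; 0.5947 < 1: convergent.

yes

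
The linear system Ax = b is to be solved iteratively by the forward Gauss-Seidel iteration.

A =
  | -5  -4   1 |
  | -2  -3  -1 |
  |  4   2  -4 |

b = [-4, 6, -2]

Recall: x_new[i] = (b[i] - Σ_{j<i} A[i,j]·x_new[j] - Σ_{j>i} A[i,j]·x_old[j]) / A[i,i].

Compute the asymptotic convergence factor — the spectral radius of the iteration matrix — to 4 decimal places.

Write A = D+L+U with D = diag(-5, -3, -4).
Gauss-Seidel: T = -(D+L)⁻¹U, row 0 first, T[0,2] = -(1)/(-5) = +0.2000; later rows by forward substitution.
  T[0,:] = [+0.0000  -0.8000  +0.2000]
  T[1,:] = [+0.0000  +0.5333  -0.4667]
  T[2,:] = [+0.0000  -0.5333  -0.0333]
moduli |λ_i(T)| = 0.8237, 0.3237, 0.0000.
ρ = 0.8237; 0.8237 < 1 ⇒ converges.

0.8237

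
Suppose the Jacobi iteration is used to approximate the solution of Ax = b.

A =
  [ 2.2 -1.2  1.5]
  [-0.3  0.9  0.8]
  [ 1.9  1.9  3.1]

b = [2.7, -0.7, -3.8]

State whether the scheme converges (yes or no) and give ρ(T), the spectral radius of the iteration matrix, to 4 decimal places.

no, ρ = 1.2251

Split A = D + L + U, D = diag(2.2, 0.9, 3.1).
Jacobi T = -D⁻¹(L+U): T[2,0] = -(1.9)/(3.1) = -0.6129; T[2,2] = 0.
  T[0,:] = [+0.0000 +0.5455 -0.6818]
  T[1,:] = [+0.3333 +0.0000 -0.8889]
  T[2,:] = [-0.6129 -0.6129 +0.0000]
eigenvalue magnitudes: 1.2251, 0.7501, 0.4750.
ρ = 1.2251; 1.2251 > 1: divergent.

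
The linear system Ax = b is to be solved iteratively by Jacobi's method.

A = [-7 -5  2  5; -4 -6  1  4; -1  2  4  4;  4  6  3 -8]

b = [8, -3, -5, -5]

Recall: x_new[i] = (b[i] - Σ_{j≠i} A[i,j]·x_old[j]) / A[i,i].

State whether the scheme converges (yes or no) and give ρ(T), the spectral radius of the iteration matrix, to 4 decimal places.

no, ρ = 1.3426

Let D = diag(-7, -6, 4, -8); L, U the strict triangles.
Jacobi T = -D⁻¹(L+U): T[3,2] = -(3)/(-8) = +0.3750; T[3,3] = 0.
  T[0,:] = [+0.0000 -0.7143 +0.2857 +0.7143]
  T[1,:] = [-0.6667 +0.0000 +0.1667 +0.6667]
  T[2,:] = [+0.2500 -0.5000 +0.0000 -1.0000]
  T[3,:] = [+0.5000 +0.7500 +0.3750 +0.0000]
moduli |λ_i(T)| = 1.3426, 0.7202, 0.6386, 0.6386.
spectral radius ρ = 1.3426; 1.3426 > 1, so it fails to converge.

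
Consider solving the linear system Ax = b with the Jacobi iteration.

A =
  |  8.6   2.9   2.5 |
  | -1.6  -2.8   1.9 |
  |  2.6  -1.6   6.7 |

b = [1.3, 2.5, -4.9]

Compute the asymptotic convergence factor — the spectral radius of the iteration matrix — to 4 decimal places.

0.7934

Let D = diag(8.6, -2.8, 6.7); L, U the strict triangles.
Jacobi T = -D⁻¹(L+U): T[2,1] = -(-1.6)/(6.7) = +0.2388; T[2,2] = 0.
  T[0,:] = [+0.0000  -0.3372  -0.2907]
  T[1,:] = [-0.5714  +0.0000  +0.6786]
  T[2,:] = [-0.3881  +0.2388  +0.0000]
|eigenvalues of T|: 0.7934, 0.4024, 0.4024.
ρ(T) = max|λ| = 0.7934; 0.7934 < 1 ⇒ converges.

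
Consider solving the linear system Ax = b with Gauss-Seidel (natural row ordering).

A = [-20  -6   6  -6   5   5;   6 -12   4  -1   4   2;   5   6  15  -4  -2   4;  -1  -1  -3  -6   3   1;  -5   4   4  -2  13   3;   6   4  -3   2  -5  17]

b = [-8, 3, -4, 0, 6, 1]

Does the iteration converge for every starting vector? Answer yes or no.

yes

Diagonal D = diag(-20, -12, 15, -6, 13, 17); L, U strict lower/upper.
T_GS = -(D+L)⁻¹U: row 0 first, T[0,3] = -(-6)/(-20) = -0.3000; later rows by forward substitution.
  T[0,:] = [+0.0000  -0.3000  +0.3000  -0.3000  +0.2500  +0.2500]
  T[1,:] = [+0.0000  -0.1500  +0.4833  -0.2333  +0.4583  +0.2917]
  T[2,:] = [+0.0000  +0.1600  -0.2933  +0.4600  -0.1333  -0.4667]
  T[3,:] = [+0.0000  -0.0050  +0.0161  -0.1411  +0.4486  +0.3097]
  T[4,:] = [+0.0000  -0.1192  +0.0594  -0.2068  +0.0652  -0.0331]
  T[5,:] = [+0.0000  +0.1349  -0.2558  +0.1977  -0.2532  -0.2854]
|eigenvalues of T|: 0.8245, 0.2365, 0.2365, 0.1534, 0.1534, 0.0000.
ρ = 0.8245; 0.8245 < 1 ⇒ converges.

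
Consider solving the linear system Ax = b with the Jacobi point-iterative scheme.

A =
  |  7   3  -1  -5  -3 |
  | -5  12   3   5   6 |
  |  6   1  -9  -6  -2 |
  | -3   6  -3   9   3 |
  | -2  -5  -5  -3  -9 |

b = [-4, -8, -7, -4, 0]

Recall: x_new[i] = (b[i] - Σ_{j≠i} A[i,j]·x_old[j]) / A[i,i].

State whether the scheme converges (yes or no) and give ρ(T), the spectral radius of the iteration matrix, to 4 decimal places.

A = D + L + U where D = diag(7, 12, -9, 9, -9).
Jacobi: T = -D⁻¹(L+U), T[3,0] = -(-3)/(9) = +0.3333; T[3,3] = 0.
  T[0,:] = [+0.0000  -0.4286  +0.1429  +0.7143  +0.4286]
  T[1,:] = [+0.4167  +0.0000  -0.2500  -0.4167  -0.5000]
  T[2,:] = [+0.6667  +0.1111  +0.0000  -0.6667  -0.2222]
  T[3,:] = [+0.3333  -0.6667  +0.3333  +0.0000  -0.3333]
  T[4,:] = [-0.2222  -0.5556  -0.5556  -0.3333  +0.0000]
|λ(T)| sorted: 1.1952, 0.6347, 0.6347, 0.5275, 0.5275.
ρ(T) = max|λ| = 1.1952; 1.1952 > 1, so it fails to converge.

no, ρ = 1.1952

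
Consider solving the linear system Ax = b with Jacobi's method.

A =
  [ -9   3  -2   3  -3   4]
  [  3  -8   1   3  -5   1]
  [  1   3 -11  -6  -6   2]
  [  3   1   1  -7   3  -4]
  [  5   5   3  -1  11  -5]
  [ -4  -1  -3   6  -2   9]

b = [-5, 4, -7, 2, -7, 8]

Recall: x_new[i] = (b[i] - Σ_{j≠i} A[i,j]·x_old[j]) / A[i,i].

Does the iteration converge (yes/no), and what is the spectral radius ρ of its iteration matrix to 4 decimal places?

no, ρ = 1.2501

Write A = D+L+U with D = diag(-9, -8, -11, -7, 11, 9).
Jacobi T = -D⁻¹(L+U): T[0,4] = -(-3)/(-9) = -0.3333; T[0,0] = 0.
  T[0,:] = [+0.0000  +0.3333  -0.2222  +0.3333  -0.3333  +0.4444]
  T[1,:] = [+0.3750  +0.0000  +0.1250  +0.3750  -0.6250  +0.1250]
  T[2,:] = [+0.0909  +0.2727  +0.0000  -0.5455  -0.5455  +0.1818]
  T[3,:] = [+0.4286  +0.1429  +0.1429  +0.0000  +0.4286  -0.5714]
  T[4,:] = [-0.4545  -0.4545  -0.2727  +0.0909  +0.0000  +0.4545]
  T[5,:] = [+0.4444  +0.1111  +0.3333  -0.6667  +0.2222  +0.0000]
moduli |λ_i(T)| = 1.2501, 0.9141, 0.6898, 0.4729, 0.3464, 0.2273.
ρ(T) = max|λ| = 1.2501; 1.2501 > 1: divergent.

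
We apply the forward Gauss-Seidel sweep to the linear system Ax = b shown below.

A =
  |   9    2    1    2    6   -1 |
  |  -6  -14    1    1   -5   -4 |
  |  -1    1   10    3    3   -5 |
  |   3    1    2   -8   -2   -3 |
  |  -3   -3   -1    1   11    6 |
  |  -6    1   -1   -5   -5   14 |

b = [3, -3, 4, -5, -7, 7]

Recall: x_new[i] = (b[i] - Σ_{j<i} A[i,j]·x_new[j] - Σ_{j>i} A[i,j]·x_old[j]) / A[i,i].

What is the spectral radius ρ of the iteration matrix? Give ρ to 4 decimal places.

0.8818

A = D + L + U where D = diag(9, -14, 10, -8, 11, 14).
GS T = -(D+L)⁻¹U: row 0 first, T[0,4] = -(6)/(9) = -0.6667; later rows by forward substitution.
  T[0,:] = [+0.0000 -0.2222 -0.1111 -0.2222 -0.6667 +0.1111]
  T[1,:] = [+0.0000 +0.0952 +0.1190 +0.1667 -0.0714 -0.3333]
  T[2,:] = [+0.0000 -0.0317 -0.0230 -0.3389 -0.3595 +0.5444]
  T[3,:] = [+0.0000 -0.0794 -0.0325 -0.1472 -0.5988 -0.2389]
  T[4,:] = [+0.0000 -0.0303 +0.0030 -0.0326 -0.1795 -0.5348]
  T[5,:] = [+0.0000 -0.1435 -0.0683 -0.1956 -0.5843 -0.1660]
eigenvalue magnitudes: 0.8818, 0.2569, 0.2569, 0.0737, 0.0649, 0.0000.
spectral radius ρ = 0.8818; 0.8818 < 1: convergent.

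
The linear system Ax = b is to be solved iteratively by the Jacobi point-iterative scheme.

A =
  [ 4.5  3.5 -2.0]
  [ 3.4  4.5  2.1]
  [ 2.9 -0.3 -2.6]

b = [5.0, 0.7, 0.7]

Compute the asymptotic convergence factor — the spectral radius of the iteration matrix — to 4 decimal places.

Write A = D+L+U with D = diag(4.5, 4.5, -2.6).
Jacobi T = -D⁻¹(L+U): T[2,0] = -(2.9)/(-2.6) = +1.1154; T[2,2] = 0.
  T[0,:] = [+0.0000 -0.7778 +0.4444]
  T[1,:] = [-0.7556 +0.0000 -0.4667]
  T[2,:] = [+1.1154 -0.1154 +0.0000]
moduli |λ_i(T)| = 1.2245, 0.7246, 0.4999.
spectral radius ρ = 1.2245; 1.2245 > 1 ⇒ diverges.

1.2245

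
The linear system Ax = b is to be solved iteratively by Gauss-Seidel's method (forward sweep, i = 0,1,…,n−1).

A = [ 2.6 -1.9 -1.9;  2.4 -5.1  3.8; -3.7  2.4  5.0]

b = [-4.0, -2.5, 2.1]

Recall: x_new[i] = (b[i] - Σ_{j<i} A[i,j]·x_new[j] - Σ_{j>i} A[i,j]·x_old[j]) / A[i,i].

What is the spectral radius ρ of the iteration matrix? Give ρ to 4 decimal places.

0.8410

A = D + L + U where D = diag(2.6, -5.1, 5).
GS T = -(D+L)⁻¹U: row 0 first, T[0,1] = -(-1.9)/(2.6) = +0.7308; later rows by forward substitution.
  T[0,:] = [+0.0000 +0.7308 +0.7308]
  T[1,:] = [+0.0000 +0.3439 +1.0890]
  T[2,:] = [+0.0000 +0.3757 +0.0181]
|eigenvalues of T|: 0.8410, 0.4791, 0.0000.
ρ = 0.8410; 0.8410 < 1 ⇒ converges.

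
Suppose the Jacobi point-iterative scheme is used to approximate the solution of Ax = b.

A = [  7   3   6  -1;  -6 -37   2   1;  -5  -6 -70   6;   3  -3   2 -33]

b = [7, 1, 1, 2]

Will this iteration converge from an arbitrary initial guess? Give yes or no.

A = D + L + U where D = diag(7, -37, -70, -33).
T_J = -D⁻¹(L+U): T[3,0] = -(3)/(-33) = +0.0909; T[3,3] = 0.
  T[0,:] = [+0.0000 -0.4286 -0.8571 +0.1429]
  T[1,:] = [-0.1622 +0.0000 +0.0541 +0.0270]
  T[2,:] = [-0.0714 -0.0857 +0.0000 +0.0857]
  T[3,:] = [+0.0909 -0.0909 +0.0606 +0.0000]
moduli |λ_i(T)| = 0.4203, 0.2348, 0.2348, 0.0437.
ρ(T) = max|λ| = 0.4203; 0.4203 < 1 ⇒ converges.

yes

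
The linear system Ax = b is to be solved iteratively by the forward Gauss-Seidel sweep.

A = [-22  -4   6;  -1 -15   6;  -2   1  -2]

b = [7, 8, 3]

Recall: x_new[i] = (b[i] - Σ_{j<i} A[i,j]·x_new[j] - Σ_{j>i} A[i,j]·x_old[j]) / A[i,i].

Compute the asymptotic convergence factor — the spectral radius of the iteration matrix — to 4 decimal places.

Split A = D + L + U, D = diag(-22, -15, -2).
T_GS = -(D+L)⁻¹U: row 0 first, T[0,1] = -(-4)/(-22) = -0.1818; later rows by forward substitution.
  T[0,:] = [+0.0000, -0.1818, +0.2727]
  T[1,:] = [+0.0000, +0.0121, +0.3818]
  T[2,:] = [+0.0000, +0.1879, -0.0818]
|roots of det(T-λI)|: 0.3068, 0.2371, 0.0000.
spectral radius ρ = 0.3068; 0.3068 < 1: convergent.

0.3068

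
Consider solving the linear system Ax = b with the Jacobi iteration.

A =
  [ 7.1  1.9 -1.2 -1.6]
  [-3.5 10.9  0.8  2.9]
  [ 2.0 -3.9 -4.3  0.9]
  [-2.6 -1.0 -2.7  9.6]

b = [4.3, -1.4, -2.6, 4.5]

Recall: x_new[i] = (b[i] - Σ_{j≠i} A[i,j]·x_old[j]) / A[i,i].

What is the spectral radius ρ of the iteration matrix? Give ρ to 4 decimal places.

A = D + L + U where D = diag(7.1, 10.9, -4.3, 9.6).
Jacobi T = -D⁻¹(L+U): T[1,3] = -(2.9)/(10.9) = -0.2661; T[1,1] = 0.
  T[0,:] = [+0.0000, -0.2676, +0.1690, +0.2254]
  T[1,:] = [+0.3211, +0.0000, -0.0734, -0.2661]
  T[2,:] = [+0.4651, -0.9070, +0.0000, +0.2093]
  T[3,:] = [+0.2708, +0.1042, +0.2813, +0.0000]
eigenvalue magnitudes: 0.5755, 0.3733, 0.3733, 0.0819.
ρ = 0.5755; 0.5755 < 1 ⇒ converges.

0.5755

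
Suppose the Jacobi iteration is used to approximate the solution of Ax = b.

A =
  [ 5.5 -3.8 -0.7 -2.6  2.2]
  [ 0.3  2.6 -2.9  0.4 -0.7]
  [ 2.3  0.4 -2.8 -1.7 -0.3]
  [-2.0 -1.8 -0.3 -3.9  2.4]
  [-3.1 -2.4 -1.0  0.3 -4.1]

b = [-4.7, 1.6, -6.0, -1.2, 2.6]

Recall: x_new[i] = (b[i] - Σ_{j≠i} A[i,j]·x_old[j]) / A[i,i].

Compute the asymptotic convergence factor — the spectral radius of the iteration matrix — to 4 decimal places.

1.2183

Diagonal D = diag(5.5, 2.6, -2.8, -3.9, -4.1); L, U strict lower/upper.
Jacobi: T = -D⁻¹(L+U), T[0,1] = -(-3.8)/(5.5) = +0.6909; T[0,0] = 0.
  T[0,:] = [+0.0000 +0.6909 +0.1273 +0.4727 -0.4000]
  T[1,:] = [-0.1154 +0.0000 +1.1154 -0.1538 +0.2692]
  T[2,:] = [+0.8214 +0.1429 +0.0000 -0.6071 -0.1071]
  T[3,:] = [-0.5128 -0.4615 -0.0769 +0.0000 +0.6154]
  T[4,:] = [-0.7561 -0.5854 -0.2439 +0.0732 +0.0000]
eigenvalue magnitudes: 1.2183, 0.8730, 0.8730, 0.4605, 0.1647.
spectral radius ρ = 1.2183; 1.2183 > 1: divergent.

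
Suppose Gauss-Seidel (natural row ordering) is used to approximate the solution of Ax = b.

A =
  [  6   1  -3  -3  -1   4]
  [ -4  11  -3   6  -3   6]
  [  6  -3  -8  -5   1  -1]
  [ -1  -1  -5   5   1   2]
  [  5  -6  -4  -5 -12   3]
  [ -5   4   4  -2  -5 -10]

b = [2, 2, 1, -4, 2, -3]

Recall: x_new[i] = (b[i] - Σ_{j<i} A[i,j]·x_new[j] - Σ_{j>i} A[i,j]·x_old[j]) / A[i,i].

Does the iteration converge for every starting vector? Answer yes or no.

no

A = D + L + U where D = diag(6, 11, -8, 5, -12, -10).
Gauss-Seidel: T = -(D+L)⁻¹U, row 0 first, T[0,1] = -(1)/(6) = -0.1667; later rows by forward substitution.
  T[0,:] = [+0.0000  -0.1667  +0.5000  +0.5000  +0.1667  -0.6667]
  T[1,:] = [+0.0000  -0.0606  +0.4545  -0.3636  +0.3333  -0.7879]
  T[2,:] = [+0.0000  -0.1023  +0.2045  -0.1136  +0.1250  -0.3295]
  T[3,:] = [+0.0000  -0.1477  +0.3955  -0.0864  +0.0250  -1.0205]
  T[4,:] = [+0.0000  +0.0565  -0.2519  +0.4640  -0.1493  +0.9012]
  T[5,:] = [+0.0000  +0.0195  +0.0605  -0.6556  +0.1697  -0.3601]
|λ(T)| sorted: 1.1503, 0.6300, 0.1358, 0.1358, 0.0531, 0.0000.
spectral radius ρ = 1.1503; 1.1503 > 1 ⇒ diverges.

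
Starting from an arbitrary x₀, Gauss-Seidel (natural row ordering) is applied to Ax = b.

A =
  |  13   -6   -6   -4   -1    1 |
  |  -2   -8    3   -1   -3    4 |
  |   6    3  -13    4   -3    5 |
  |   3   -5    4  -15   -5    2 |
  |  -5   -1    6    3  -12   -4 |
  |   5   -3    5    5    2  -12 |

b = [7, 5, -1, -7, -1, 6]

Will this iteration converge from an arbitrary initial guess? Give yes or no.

yes

A = D + L + U where D = diag(13, -8, -13, -15, -12, -12).
T_GS = -(D+L)⁻¹U: row 0 first, T[0,3] = -(-4)/(13) = +0.3077; later rows by forward substitution.
  T[0,:] = [+0.0000, +0.4615, +0.4615, +0.3077, +0.0769, -0.0769]
  T[1,:] = [+0.0000, -0.1154, +0.2596, -0.2019, -0.3942, +0.5192]
  T[2,:] = [+0.0000, +0.1864, +0.2729, +0.4031, -0.2862, +0.4689]
  T[3,:] = [+0.0000, +0.1805, +0.0786, +0.2363, -0.2629, +0.0699]
  T[4,:] = [+0.0000, -0.0444, -0.0578, +0.1493, -0.2080, -0.0926]
  T[5,:] = [+0.0000, +0.3666, +0.2642, +0.4700, -0.1329, +0.0472]
|roots of det(T-λI)|: 0.9227, 0.4225, 0.2020, 0.2020, 0.1550, 0.0000.
ρ = 0.9227; 0.9227 < 1 ⇒ converges.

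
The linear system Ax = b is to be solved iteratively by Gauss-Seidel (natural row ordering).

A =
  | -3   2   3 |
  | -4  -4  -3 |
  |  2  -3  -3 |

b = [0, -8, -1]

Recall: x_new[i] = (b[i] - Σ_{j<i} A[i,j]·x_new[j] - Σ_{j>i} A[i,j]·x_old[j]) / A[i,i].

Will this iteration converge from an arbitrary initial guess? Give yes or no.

A = D + L + U where D = diag(-3, -4, -3).
GS T = -(D+L)⁻¹U: row 0 first, T[0,2] = -(3)/(-3) = +1.0000; later rows by forward substitution.
  T[0,:] = [+0.0000  +0.6667  +1.0000]
  T[1,:] = [+0.0000  -0.6667  -1.7500]
  T[2,:] = [+0.0000  +1.1111  +2.4167]
|λ(T)| sorted: 1.5325, 0.2175, 0.0000.
spectral radius ρ = 1.5325; 1.5325 > 1 ⇒ diverges.

no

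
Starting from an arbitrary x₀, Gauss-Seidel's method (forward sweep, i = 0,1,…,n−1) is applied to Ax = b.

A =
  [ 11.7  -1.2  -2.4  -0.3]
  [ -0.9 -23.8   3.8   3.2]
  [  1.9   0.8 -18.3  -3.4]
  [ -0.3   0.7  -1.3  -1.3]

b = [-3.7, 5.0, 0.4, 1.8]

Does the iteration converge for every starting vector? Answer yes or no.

Write A = D+L+U with D = diag(11.7, -23.8, -18.3, -1.3).
Gauss-Seidel: T = -(D+L)⁻¹U, row 0 first, T[0,3] = -(-0.3)/(11.7) = +0.0256; later rows by forward substitution.
  T[0,:] = [+0.0000 +0.1026 +0.2051 +0.0256]
  T[1,:] = [+0.0000 -0.0039 +0.1519 +0.1335]
  T[2,:] = [+0.0000 +0.0105 +0.0279 -0.1773]
  T[3,:] = [+0.0000 -0.0362 +0.0065 +0.2433]
|roots of det(T-λI)|: 0.2370, 0.0544, 0.0544, 0.0000.
ρ(T) = max|λ| = 0.2370; 0.2370 < 1, so it converges for any x₀.

yes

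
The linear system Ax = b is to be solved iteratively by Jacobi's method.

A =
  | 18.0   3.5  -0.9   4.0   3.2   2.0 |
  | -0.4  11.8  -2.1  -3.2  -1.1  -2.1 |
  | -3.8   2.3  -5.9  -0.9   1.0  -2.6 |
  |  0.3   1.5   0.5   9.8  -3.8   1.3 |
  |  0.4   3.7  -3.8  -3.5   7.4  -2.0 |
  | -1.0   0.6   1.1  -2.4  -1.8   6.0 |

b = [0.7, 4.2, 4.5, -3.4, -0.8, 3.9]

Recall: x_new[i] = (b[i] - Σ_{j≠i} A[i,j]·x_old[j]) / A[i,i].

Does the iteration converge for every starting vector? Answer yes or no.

yes

A = D + L + U where D = diag(18, 11.8, -5.9, 9.8, 7.4, 6).
Jacobi T = -D⁻¹(L+U): T[4,1] = -(3.7)/(7.4) = -0.5000; T[4,4] = 0.
  T[0,:] = [+0.0000, -0.1944, +0.0500, -0.2222, -0.1778, -0.1111]
  T[1,:] = [+0.0339, +0.0000, +0.1780, +0.2712, +0.0932, +0.1780]
  T[2,:] = [-0.6441, +0.3898, +0.0000, -0.1525, +0.1695, -0.4407]
  T[3,:] = [-0.0306, -0.1531, -0.0510, +0.0000, +0.3878, -0.1327]
  T[4,:] = [-0.0541, -0.5000, +0.5135, +0.4730, +0.0000, +0.2703]
  T[5,:] = [+0.1667, -0.1000, -0.1833, +0.4000, +0.3000, +0.0000]
|λ(T)| sorted: 0.7213, 0.5616, 0.4258, 0.4258, 0.2247, 0.0883.
spectral radius ρ = 0.7213; 0.7213 < 1: convergent.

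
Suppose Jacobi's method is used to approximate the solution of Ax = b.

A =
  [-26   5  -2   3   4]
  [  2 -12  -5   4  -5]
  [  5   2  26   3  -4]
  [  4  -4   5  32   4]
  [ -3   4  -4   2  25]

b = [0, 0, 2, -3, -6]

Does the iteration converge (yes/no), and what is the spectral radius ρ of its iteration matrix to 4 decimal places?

A = D + L + U where D = diag(-26, -12, 26, 32, 25).
Jacobi T = -D⁻¹(L+U): T[4,1] = -(4)/(25) = -0.1600; T[4,4] = 0.
  T[0,:] = [+0.0000 +0.1923 -0.0769 +0.1154 +0.1538]
  T[1,:] = [+0.1667 +0.0000 -0.4167 +0.3333 -0.4167]
  T[2,:] = [-0.1923 -0.0769 +0.0000 -0.1154 +0.1538]
  T[3,:] = [-0.1250 +0.1250 -0.1562 +0.0000 -0.1250]
  T[4,:] = [+0.1200 -0.1600 +0.1600 -0.0800 +0.0000]
|roots of det(T-λI)|: 0.5459, 0.3846, 0.1759, 0.0808, 0.0663.
ρ = 0.5459; 0.5459 < 1, so it converges for any x₀.

yes, ρ = 0.5459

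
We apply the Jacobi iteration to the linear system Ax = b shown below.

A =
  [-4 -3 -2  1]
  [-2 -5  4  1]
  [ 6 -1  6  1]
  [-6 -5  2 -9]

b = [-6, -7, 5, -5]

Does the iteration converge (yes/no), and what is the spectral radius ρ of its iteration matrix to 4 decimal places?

no, ρ = 1.1825

Write A = D+L+U with D = diag(-4, -5, 6, -9).
T_J = -D⁻¹(L+U): T[2,1] = -(-1)/(6) = +0.1667; T[2,2] = 0.
  T[0,:] = [+0.0000, -0.7500, -0.5000, +0.2500]
  T[1,:] = [-0.4000, +0.0000, +0.8000, +0.2000]
  T[2,:] = [-1.0000, +0.1667, +0.0000, -0.1667]
  T[3,:] = [-0.6667, -0.5556, +0.2222, +0.0000]
moduli |λ_i(T)| = 1.1825, 0.7079, 0.7079, 0.3250.
ρ = 1.1825; 1.1825 > 1, so it fails to converge.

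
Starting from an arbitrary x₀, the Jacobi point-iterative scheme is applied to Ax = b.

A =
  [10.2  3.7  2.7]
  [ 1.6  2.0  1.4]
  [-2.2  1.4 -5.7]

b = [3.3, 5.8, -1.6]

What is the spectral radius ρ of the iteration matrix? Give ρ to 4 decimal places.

Write A = D+L+U with D = diag(10.2, 2, -5.7).
Jacobi: T = -D⁻¹(L+U), T[1,0] = -(1.6)/(2) = -0.8000; T[1,1] = 0.
  T[0,:] = [+0.0000, -0.3627, -0.2647]
  T[1,:] = [-0.8000, +0.0000, -0.7000]
  T[2,:] = [-0.3860, +0.2456, +0.0000]
|roots of det(T-λI)|: 0.5512, 0.2888, 0.2888.
spectral radius ρ = 0.5512; 0.5512 < 1 ⇒ converges.

0.5512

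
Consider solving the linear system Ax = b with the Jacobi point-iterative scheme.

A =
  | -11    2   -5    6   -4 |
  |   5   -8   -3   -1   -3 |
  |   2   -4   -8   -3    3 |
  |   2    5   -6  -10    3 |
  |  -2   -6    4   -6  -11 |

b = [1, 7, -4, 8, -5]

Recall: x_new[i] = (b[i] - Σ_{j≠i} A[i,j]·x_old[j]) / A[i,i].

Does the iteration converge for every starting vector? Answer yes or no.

no

Let D = diag(-11, -8, -8, -10, -11); L, U the strict triangles.
Jacobi: T = -D⁻¹(L+U), T[0,4] = -(-4)/(-11) = -0.3636; T[0,0] = 0.
  T[0,:] = [+0.0000  +0.1818  -0.4545  +0.5455  -0.3636]
  T[1,:] = [+0.6250  +0.0000  -0.3750  -0.1250  -0.3750]
  T[2,:] = [+0.2500  -0.5000  +0.0000  -0.3750  +0.3750]
  T[3,:] = [+0.2000  +0.5000  -0.6000  +0.0000  +0.3000]
  T[4,:] = [-0.1818  -0.5455  +0.3636  -0.5455  +0.0000]
|eigenvalues of T|: 1.2390, 0.6327, 0.6327, 0.3892, 0.3892.
ρ = 1.2390; 1.2390 > 1 ⇒ diverges.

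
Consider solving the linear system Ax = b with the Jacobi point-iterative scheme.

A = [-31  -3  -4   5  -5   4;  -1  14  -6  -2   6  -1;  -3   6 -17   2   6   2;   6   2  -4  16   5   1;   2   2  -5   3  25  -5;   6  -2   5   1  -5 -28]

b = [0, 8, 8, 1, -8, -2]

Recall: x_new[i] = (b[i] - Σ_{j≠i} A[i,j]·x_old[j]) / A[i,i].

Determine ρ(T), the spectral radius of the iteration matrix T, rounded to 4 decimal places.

0.5919

Let D = diag(-31, 14, -17, 16, 25, -28); L, U the strict triangles.
Jacobi: T = -D⁻¹(L+U), T[3,2] = -(-4)/(16) = +0.2500; T[3,3] = 0.
  T[0,:] = [+0.0000  -0.0968  -0.1290  +0.1613  -0.1613  +0.1290]
  T[1,:] = [+0.0714  +0.0000  +0.4286  +0.1429  -0.4286  +0.0714]
  T[2,:] = [-0.1765  +0.3529  +0.0000  +0.1176  +0.3529  +0.1176]
  T[3,:] = [-0.3750  -0.1250  +0.2500  +0.0000  -0.3125  -0.0625]
  T[4,:] = [-0.0800  -0.0800  +0.2000  -0.1200  +0.0000  +0.2000]
  T[5,:] = [+0.2143  -0.0714  +0.1786  +0.0357  -0.1786  +0.0000]
|λ(T)| sorted: 0.5919, 0.4748, 0.2786, 0.2786, 0.2416, 0.0933.
spectral radius ρ = 0.5919; 0.5919 < 1: convergent.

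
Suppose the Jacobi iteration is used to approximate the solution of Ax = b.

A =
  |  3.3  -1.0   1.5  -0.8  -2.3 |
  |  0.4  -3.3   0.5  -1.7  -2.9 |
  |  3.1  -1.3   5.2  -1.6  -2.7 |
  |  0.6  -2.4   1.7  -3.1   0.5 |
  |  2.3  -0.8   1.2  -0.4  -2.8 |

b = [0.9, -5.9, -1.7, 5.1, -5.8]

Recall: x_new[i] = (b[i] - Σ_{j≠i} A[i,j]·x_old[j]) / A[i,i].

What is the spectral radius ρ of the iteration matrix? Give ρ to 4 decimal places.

Split A = D + L + U, D = diag(3.3, -3.3, 5.2, -3.1, -2.8).
Jacobi T = -D⁻¹(L+U): T[4,1] = -(-0.8)/(-2.8) = -0.2857; T[4,4] = 0.
  T[0,:] = [+0.0000 +0.3030 -0.4545 +0.2424 +0.6970]
  T[1,:] = [+0.1212 +0.0000 +0.1515 -0.5152 -0.8788]
  T[2,:] = [-0.5962 +0.2500 +0.0000 +0.3077 +0.5192]
  T[3,:] = [+0.1935 -0.7742 +0.5484 +0.0000 +0.1613]
  T[4,:] = [+0.8214 -0.2857 +0.4286 -0.1429 +0.0000]
|eigenvalues of T|: 1.6308, 0.8871, 0.6448, 0.2723, 0.1734.
ρ = 1.6308; 1.6308 > 1, so it fails to converge.

1.6308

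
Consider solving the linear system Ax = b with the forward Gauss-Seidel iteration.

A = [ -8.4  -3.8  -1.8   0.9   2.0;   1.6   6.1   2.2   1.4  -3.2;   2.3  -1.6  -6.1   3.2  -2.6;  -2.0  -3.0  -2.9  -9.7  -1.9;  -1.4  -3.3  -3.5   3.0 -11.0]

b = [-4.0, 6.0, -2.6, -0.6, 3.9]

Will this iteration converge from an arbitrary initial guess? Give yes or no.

Let D = diag(-8.4, 6.1, -6.1, -9.7, -11); L, U the strict triangles.
T_GS = -(D+L)⁻¹U: row 0 first, T[0,1] = -(-3.8)/(-8.4) = -0.4524; later rows by forward substitution.
  T[0,:] = [+0.0000  -0.4524  -0.2143  +0.1071  +0.2381]
  T[1,:] = [+0.0000  +0.1187  -0.3044  -0.2576  +0.4621]
  T[2,:] = [+0.0000  -0.2017  -0.0009  +0.6326  -0.4577]
  T[3,:] = [+0.0000  +0.1169  +0.1386  -0.1315  -0.2511]
  T[4,:] = [+0.0000  +0.1180  +0.1567  -0.1735  -0.0918]
|roots of det(T-λI)|: 0.5068, 0.3031, 0.1179, 0.1179, 0.0000.
ρ(T) = max|λ| = 0.5068; 0.5068 < 1 ⇒ converges.

yes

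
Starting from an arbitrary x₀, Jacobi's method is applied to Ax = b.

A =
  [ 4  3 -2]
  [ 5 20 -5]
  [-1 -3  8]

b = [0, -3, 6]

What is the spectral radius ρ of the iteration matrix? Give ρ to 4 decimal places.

Diagonal D = diag(4, 20, 8); L, U strict lower/upper.
T_J = -D⁻¹(L+U): T[1,2] = -(-5)/(20) = +0.2500; T[1,1] = 0.
  T[0,:] = [+0.0000, -0.7500, +0.5000]
  T[1,:] = [-0.2500, +0.0000, +0.2500]
  T[2,:] = [+0.1250, +0.3750, +0.0000]
eigenvalue magnitudes: 0.6699, 0.4199, 0.2500.
ρ = 0.6699; 0.6699 < 1: convergent.

0.6699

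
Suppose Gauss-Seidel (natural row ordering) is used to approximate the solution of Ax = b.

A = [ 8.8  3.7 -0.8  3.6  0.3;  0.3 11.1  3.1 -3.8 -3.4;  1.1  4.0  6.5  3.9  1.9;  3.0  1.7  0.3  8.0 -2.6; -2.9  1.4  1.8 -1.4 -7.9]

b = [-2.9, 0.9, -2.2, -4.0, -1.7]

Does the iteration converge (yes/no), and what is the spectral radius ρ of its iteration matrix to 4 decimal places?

Let D = diag(8.8, 11.1, 6.5, 8, -7.9); L, U the strict triangles.
T_GS = -(D+L)⁻¹U: row 0 first, T[0,4] = -(0.3)/(8.8) = -0.0341; later rows by forward substitution.
  T[0,:] = [+0.0000 -0.4205 +0.0909 -0.4091 -0.0341]
  T[1,:] = [+0.0000 +0.0114 -0.2817 +0.3534 +0.3072]
  T[2,:] = [+0.0000 +0.0642 +0.1580 -0.7482 -0.4756]
  T[3,:] = [+0.0000 +0.1528 +0.0199 +0.1064 +0.2903]
  T[4,:] = [+0.0000 +0.1439 -0.0508 +0.0235 -0.0929]
eigenvalue magnitudes: 0.5743, 0.2914, 0.2914, 0.1723, 0.0000.
ρ = 0.5743; 0.5743 < 1 ⇒ converges.

yes, ρ = 0.5743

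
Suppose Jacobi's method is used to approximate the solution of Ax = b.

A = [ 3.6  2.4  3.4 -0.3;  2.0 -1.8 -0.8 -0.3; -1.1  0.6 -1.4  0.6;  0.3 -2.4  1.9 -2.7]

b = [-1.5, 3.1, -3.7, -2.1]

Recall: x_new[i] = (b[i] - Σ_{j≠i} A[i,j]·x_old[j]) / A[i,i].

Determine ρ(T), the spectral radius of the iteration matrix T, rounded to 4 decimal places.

Let D = diag(3.6, -1.8, -1.4, -2.7); L, U the strict triangles.
Jacobi: T = -D⁻¹(L+U), T[3,2] = -(1.9)/(-2.7) = +0.7037; T[3,3] = 0.
  T[0,:] = [+0.0000  -0.6667  -0.9444  +0.0833]
  T[1,:] = [+1.1111  +0.0000  -0.4444  -0.1667]
  T[2,:] = [-0.7857  +0.4286  +0.0000  +0.4286]
  T[3,:] = [+0.1111  -0.8889  +0.7037  +0.0000]
eigenvalue magnitudes: 1.1322, 0.8327, 0.8327, 0.6079.
spectral radius ρ = 1.1322; 1.1322 > 1, so it fails to converge.

1.1322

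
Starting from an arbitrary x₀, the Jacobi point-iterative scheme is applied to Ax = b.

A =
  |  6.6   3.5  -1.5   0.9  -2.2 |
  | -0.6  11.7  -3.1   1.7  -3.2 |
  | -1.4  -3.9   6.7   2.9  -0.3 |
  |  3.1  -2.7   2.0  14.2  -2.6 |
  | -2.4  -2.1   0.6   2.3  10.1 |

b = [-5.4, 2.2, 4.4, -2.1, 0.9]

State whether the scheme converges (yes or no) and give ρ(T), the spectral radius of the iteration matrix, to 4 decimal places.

Diagonal D = diag(6.6, 11.7, 6.7, 14.2, 10.1); L, U strict lower/upper.
Jacobi: T = -D⁻¹(L+U), T[1,4] = -(-3.2)/(11.7) = +0.2735; T[1,1] = 0.
  T[0,:] = [+0.0000 -0.5303 +0.2273 -0.1364 +0.3333]
  T[1,:] = [+0.0513 +0.0000 +0.2650 -0.1453 +0.2735]
  T[2,:] = [+0.2090 +0.5821 +0.0000 -0.4328 +0.0448]
  T[3,:] = [-0.2183 +0.1901 -0.1408 +0.0000 +0.1831]
  T[4,:] = [+0.2376 +0.2079 -0.0594 -0.2277 +0.0000]
eigenvalue magnitudes: 0.6014, 0.4093, 0.4093, 0.2575, 0.1157.
ρ(T) = max|λ| = 0.6014; 0.6014 < 1, so it converges for any x₀.

yes, ρ = 0.6014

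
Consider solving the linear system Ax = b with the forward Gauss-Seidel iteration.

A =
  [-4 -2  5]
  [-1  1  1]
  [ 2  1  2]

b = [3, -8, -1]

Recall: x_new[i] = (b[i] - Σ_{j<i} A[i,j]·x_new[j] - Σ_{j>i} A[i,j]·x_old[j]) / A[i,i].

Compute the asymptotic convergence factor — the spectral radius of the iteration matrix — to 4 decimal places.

Split A = D + L + U, D = diag(-4, 1, 2).
Gauss-Seidel: T = -(D+L)⁻¹U, row 0 first, T[0,2] = -(5)/(-4) = +1.2500; later rows by forward substitution.
  T[0,:] = [+0.0000  -0.5000  +1.2500]
  T[1,:] = [+0.0000  -0.5000  +0.2500]
  T[2,:] = [+0.0000  +0.7500  -1.3750]
|λ(T)| sorted: 1.5531, 0.3219, 0.0000.
ρ(T) = max|λ| = 1.5531; 1.5531 > 1 ⇒ diverges.

1.5531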